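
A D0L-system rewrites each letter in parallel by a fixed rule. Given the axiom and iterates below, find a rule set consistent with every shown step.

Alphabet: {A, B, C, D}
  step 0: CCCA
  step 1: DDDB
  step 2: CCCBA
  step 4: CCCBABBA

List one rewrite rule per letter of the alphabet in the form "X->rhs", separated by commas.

A->B, B->BA, C->D, D->C

  step 1 ⇒ step 2: DDDB ⇒ C·C·C·BA
    B ↦ BA
    D ↦ C
  step 0 ⇒ step 1: CCCA ⇒ D·D·D·B
    A ↦ B
  step 0 ⇒ step 1: CCCA ⇒ D·D·D·B
    C ↦ D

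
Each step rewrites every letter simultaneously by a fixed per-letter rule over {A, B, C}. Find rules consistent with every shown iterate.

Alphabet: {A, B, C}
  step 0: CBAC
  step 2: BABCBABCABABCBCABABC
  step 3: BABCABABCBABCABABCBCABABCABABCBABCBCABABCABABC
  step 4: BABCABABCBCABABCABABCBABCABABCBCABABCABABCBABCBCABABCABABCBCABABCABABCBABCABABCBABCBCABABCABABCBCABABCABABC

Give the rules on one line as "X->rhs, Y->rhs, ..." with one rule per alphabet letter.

A->BCA, B->BA, C->BC

  step 3 ⇒ step 4: BABCABABCBABCABABCBCABABCABABCBABCBCABABCABABC ⇒ BA·BCA·BA·BC·BCA·BA·BCA·BA·BC·BA·BCA·BA·BC·BCA·BA·BCA·BA·BC·BA·BC·BCA·BA·BCA·BA·BC·BCA·BA·BCA·BA·BC·BA·BCA·BA·BC·BA·BC·BCA·BA·BCA·BA·BC·BCA·BA·BCA·BA·BC
    A ↦ BCA
    B ↦ BA
    C ↦ BC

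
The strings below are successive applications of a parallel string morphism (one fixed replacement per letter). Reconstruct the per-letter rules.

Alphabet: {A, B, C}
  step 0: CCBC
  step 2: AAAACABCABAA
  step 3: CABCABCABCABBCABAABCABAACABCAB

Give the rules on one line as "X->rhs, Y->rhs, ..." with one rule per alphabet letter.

A->CAB, B->AA, C->B

  step 2 ⇒ step 3: AAAACABCABAA ⇒ CAB·CAB·CAB·CAB·B·CAB·AA·B·CAB·AA·CAB·CAB
    A ↦ CAB
    B ↦ AA
    C ↦ B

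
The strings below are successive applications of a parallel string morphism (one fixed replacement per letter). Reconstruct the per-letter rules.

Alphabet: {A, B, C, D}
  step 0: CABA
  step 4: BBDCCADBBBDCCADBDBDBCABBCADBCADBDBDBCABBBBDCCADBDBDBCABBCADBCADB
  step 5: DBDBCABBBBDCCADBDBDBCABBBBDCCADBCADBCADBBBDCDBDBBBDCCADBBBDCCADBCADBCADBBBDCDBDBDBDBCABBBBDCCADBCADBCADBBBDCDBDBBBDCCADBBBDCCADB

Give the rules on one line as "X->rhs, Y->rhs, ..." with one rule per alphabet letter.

A->DC, B->DB, C->BB, D->CA

  step 4 ⇒ step 5: BBDCCADBBBDCCADBDBDBCABBCADBCADBDBDBCABBBBDCCADBDBDBCABBCADBCADB ⇒ DB·DB·CA·BB·BB·DC·CA·DB·DB·DB·CA·BB·BB·DC·CA·DB·CA·DB·CA·DB·BB·DC·DB·DB·BB·DC·CA·DB·BB·DC·CA·DB·CA·DB·CA·DB·BB·DC·DB·DB·DB·DB·CA·BB·BB·DC·CA·DB·CA·DB·CA·DB·BB·DC·DB·DB·BB·DC·CA·DB·BB·DC·CA·DB
    A ↦ DC
    B ↦ DB
    C ↦ BB
    D ↦ CA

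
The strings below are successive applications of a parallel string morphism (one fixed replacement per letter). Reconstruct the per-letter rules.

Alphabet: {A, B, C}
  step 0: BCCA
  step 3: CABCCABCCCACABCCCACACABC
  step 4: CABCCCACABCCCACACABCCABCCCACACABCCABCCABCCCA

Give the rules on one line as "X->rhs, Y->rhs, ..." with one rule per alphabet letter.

  step 3 ⇒ step 4: CABCCABCCCACABCCCACACABC ⇒ CA·BC·C·CA·CA·BC·C·CA·CA·CA·BC·CA·BC·C·CA·CA·CA·BC·CA·BC·CA·BC·C·CA
    A ↦ BC
    B ↦ C
    C ↦ CA

A->BC, B->C, C->CA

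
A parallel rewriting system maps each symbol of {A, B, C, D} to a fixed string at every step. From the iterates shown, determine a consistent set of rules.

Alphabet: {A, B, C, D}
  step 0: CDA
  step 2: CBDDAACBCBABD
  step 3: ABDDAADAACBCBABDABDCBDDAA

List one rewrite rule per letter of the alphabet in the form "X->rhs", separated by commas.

A->CB, B->D, C->AB, D->DAA

  step 2 ⇒ step 3: CBDDAACBCBABD ⇒ AB·D·DAA·DAA·CB·CB·AB·D·AB·D·CB·D·DAA
    A ↦ CB
    B ↦ D
    C ↦ AB
    D ↦ DAA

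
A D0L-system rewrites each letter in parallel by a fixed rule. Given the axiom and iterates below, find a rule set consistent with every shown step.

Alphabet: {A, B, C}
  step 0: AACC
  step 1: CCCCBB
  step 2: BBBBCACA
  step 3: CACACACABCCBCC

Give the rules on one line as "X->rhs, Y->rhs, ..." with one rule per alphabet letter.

  step 2 ⇒ step 3: BBBBCACA ⇒ CA·CA·CA·CA·B·CC·B·CC
    A ↦ CC
    B ↦ CA
    C ↦ B

A->CC, B->CA, C->B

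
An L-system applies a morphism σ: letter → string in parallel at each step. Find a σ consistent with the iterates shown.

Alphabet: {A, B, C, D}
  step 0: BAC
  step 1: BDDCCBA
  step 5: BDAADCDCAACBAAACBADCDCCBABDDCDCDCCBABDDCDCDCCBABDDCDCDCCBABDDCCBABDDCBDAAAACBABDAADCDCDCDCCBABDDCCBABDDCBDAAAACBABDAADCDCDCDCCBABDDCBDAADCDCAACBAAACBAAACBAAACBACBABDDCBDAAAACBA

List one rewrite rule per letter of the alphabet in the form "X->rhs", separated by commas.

A->DC, B->BD, C->CBA, D->AA

  step 0 ⇒ step 1: BAC ⇒ BD·DC·CBA
    A ↦ DC
    B ↦ BD
    C ↦ CBA
    D ↦ AA  (constrained at step 1)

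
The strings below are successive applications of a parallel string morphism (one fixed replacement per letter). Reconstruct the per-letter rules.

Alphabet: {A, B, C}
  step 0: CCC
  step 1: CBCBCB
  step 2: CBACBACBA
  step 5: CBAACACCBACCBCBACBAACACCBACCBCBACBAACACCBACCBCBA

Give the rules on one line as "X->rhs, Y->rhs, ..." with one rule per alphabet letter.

  step 1 ⇒ step 2: CBCBCB ⇒ CB·A·CB·A·CB·A
    B ↦ A
    C ↦ CB
    A ↦ AC  (constrained at step 2)

A->AC, B->A, C->CB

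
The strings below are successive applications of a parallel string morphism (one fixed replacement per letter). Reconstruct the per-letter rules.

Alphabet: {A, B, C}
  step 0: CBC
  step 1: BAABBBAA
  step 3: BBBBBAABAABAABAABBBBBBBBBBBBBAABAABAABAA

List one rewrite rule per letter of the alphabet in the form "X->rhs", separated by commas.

A->CC, B->BB, C->BAA

  step 0 ⇒ step 1: CBC ⇒ BAA·BB·BAA
    B ↦ BB
    C ↦ BAA
    A ↦ CC  (constrained at step 1)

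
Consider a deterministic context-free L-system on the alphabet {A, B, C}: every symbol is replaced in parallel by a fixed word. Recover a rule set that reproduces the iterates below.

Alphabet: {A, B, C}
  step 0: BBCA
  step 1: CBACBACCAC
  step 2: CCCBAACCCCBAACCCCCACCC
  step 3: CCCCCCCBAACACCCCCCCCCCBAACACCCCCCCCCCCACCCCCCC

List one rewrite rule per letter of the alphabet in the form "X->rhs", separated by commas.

  step 2 ⇒ step 3: CCCBAACCCCBAACCCCCACCC ⇒ CC·CC·CC·CBA·AC·AC·CC·CC·CC·CC·CBA·AC·AC·CC·CC·CC·CC·CC·AC·CC·CC·CC
    A ↦ AC
    B ↦ CBA
    C ↦ CC

A->AC, B->CBA, C->CC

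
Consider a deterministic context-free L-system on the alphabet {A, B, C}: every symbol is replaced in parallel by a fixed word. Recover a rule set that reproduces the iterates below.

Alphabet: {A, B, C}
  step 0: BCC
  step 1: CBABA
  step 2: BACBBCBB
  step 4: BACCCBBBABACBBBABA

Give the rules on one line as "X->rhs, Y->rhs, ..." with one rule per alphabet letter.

A->BB, B->C, C->BA

  step 1 ⇒ step 2: CBABA ⇒ BA·C·BB·C·BB
    A ↦ BB
    B ↦ C
    C ↦ BA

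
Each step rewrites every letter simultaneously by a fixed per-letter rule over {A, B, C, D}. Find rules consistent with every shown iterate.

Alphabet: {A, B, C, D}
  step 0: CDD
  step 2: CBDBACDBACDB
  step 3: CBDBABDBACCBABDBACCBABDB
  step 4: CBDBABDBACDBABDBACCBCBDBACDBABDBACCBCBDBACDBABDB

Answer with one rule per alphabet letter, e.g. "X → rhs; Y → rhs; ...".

A->AC, B->DB, C->CB, D->AB

  step 3 ⇒ step 4: CBDBABDBACCBABDBACCBABDB ⇒ CB·DB·AB·DB·AC·DB·AB·DB·AC·CB·CB·DB·AC·DB·AB·DB·AC·CB·CB·DB·AC·DB·AB·DB
    A ↦ AC
    B ↦ DB
    C ↦ CB
    D ↦ AB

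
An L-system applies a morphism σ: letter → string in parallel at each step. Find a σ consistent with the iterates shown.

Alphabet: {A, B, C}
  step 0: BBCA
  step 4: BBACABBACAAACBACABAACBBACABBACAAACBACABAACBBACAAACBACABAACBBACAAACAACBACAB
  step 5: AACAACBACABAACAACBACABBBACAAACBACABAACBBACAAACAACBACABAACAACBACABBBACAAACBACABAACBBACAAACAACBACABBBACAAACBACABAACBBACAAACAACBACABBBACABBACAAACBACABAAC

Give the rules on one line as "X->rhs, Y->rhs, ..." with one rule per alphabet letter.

  step 4 ⇒ step 5: BBACABBACAAACBACABAACBBACABBACAAACBACABAACBBACAAACBACABAACBBACAAACAACBACAB ⇒ AAC·AAC·B·ACA·B·AAC·AAC·B·ACA·B·B·B·ACA·AAC·B·ACA·B·AAC·B·B·ACA·AAC·AAC·B·ACA·B·AAC·AAC·B·ACA·B·B·B·ACA·AAC·B·ACA·B·AAC·B·B·ACA·AAC·AAC·B·ACA·B·B·B·ACA·AAC·B·ACA·B·AAC·B·B·ACA·AAC·AAC·B·ACA·B·B·B·ACA·B·B·ACA·AAC·B·ACA·B·AAC
    A ↦ B
    B ↦ AAC
    C ↦ ACA

A->B, B->AAC, C->ACA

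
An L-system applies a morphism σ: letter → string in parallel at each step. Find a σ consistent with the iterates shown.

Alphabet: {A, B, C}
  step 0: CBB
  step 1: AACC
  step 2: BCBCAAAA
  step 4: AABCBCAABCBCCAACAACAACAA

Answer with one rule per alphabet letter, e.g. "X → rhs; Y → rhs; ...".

  step 1 ⇒ step 2: AACC ⇒ BC·BC·AA·AA
    A ↦ BC
    C ↦ AA
  step 0 ⇒ step 1: CBB ⇒ AA·C·C
    B ↦ C

A->BC, B->C, C->AA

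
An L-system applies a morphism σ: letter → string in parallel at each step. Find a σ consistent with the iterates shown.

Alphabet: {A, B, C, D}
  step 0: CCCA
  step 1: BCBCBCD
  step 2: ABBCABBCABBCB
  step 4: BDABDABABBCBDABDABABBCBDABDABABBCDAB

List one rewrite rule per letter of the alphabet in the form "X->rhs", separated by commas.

  step 1 ⇒ step 2: BCBCBCD ⇒ AB·BC·AB·BC·AB·BC·B
    B ↦ AB
    C ↦ BC
    D ↦ B
  step 0 ⇒ step 1: CCCA ⇒ BC·BC·BC·D
    A ↦ D

A->D, B->AB, C->BC, D->B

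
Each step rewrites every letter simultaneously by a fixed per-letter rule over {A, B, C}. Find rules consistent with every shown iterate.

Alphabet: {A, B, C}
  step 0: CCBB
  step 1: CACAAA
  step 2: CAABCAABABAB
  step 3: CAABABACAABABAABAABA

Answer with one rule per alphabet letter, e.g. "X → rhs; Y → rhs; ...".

A->AB, B->A, C->CA

  step 2 ⇒ step 3: CAABCAABABAB ⇒ CA·AB·AB·A·CA·AB·AB·A·AB·A·AB·A
    A ↦ AB
    B ↦ A
    C ↦ CA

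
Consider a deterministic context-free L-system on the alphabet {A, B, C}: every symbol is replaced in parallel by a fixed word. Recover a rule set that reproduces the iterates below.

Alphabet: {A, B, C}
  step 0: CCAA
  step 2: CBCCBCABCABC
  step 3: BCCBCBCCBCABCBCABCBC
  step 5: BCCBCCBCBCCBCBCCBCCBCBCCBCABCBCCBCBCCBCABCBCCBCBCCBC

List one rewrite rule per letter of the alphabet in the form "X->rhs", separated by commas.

  step 2 ⇒ step 3: CBCCBCABCABC ⇒ BC·C·BC·BC·C·BC·AB·C·BC·AB·C·BC
    A ↦ AB
    B ↦ C
    C ↦ BC

A->AB, B->C, C->BC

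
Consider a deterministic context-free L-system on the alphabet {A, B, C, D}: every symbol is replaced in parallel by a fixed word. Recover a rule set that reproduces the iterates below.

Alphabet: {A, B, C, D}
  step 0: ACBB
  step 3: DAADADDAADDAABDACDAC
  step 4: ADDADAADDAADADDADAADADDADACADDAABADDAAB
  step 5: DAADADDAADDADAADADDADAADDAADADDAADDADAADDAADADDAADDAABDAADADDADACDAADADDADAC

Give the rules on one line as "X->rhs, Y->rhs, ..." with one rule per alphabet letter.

  step 4 ⇒ step 5: ADDADAADDAADADDADAADADDADACADDAABADDAAB ⇒ DA·AD·AD·DA·AD·DA·DA·AD·AD·DA·DA·AD·DA·AD·AD·DA·AD·DA·DA·AD·DA·AD·AD·DA·AD·DA·AB·DA·AD·AD·DA·DA·C·DA·AD·AD·DA·DA·C
    A ↦ DA
    B ↦ C
    C ↦ AB
    D ↦ AD

A->DA, B->C, C->AB, D->AD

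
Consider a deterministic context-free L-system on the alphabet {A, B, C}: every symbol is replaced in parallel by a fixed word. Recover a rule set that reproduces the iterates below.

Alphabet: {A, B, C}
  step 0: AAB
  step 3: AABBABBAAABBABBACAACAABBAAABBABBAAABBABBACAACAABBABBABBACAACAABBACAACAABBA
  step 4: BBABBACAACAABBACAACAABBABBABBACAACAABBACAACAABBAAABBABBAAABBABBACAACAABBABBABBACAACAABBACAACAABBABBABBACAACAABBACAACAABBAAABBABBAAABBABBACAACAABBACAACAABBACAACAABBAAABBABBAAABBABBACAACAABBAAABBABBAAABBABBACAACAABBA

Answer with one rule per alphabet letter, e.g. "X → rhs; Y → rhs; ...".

A->BBA, B->CAA, C->AA

  step 3 ⇒ step 4: AABBABBAAABBABBACAACAABBAAABBABBAAABBABBACAACAABBABBABBACAACAABBACAACAABBA ⇒ BBA·BBA·CAA·CAA·BBA·CAA·CAA·BBA·BBA·BBA·CAA·CAA·BBA·CAA·CAA·BBA·AA·BBA·BBA·AA·BBA·BBA·CAA·CAA·BBA·BBA·BBA·CAA·CAA·BBA·CAA·CAA·BBA·BBA·BBA·CAA·CAA·BBA·CAA·CAA·BBA·AA·BBA·BBA·AA·BBA·BBA·CAA·CAA·BBA·CAA·CAA·BBA·CAA·CAA·BBA·AA·BBA·BBA·AA·BBA·BBA·CAA·CAA·BBA·AA·BBA·BBA·AA·BBA·BBA·CAA·CAA·BBA
    A ↦ BBA
    B ↦ CAA
    C ↦ AA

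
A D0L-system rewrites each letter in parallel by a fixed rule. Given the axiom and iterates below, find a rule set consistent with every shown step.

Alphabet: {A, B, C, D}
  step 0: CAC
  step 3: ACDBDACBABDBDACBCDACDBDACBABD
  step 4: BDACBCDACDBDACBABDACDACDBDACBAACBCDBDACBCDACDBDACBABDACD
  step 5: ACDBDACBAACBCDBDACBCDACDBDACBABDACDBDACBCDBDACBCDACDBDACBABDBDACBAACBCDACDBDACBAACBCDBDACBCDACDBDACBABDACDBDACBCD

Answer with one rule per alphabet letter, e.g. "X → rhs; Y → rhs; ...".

  step 4 ⇒ step 5: BDACBCDACDBDACBABDACDACDBDACBAACBCDBDACBCDACDBDACBABDACD ⇒ A·CD·BD·ACB·A·ACB·CD·BD·ACB·CD·A·CD·BD·ACB·A·BD·A·CD·BD·ACB·CD·BD·ACB·CD·A·CD·BD·ACB·A·BD·BD·ACB·A·ACB·CD·A·CD·BD·ACB·A·ACB·CD·BD·ACB·CD·A·CD·BD·ACB·A·BD·A·CD·BD·ACB·CD
    A ↦ BD
    B ↦ A
    C ↦ ACB
    D ↦ CD

A->BD, B->A, C->ACB, D->CD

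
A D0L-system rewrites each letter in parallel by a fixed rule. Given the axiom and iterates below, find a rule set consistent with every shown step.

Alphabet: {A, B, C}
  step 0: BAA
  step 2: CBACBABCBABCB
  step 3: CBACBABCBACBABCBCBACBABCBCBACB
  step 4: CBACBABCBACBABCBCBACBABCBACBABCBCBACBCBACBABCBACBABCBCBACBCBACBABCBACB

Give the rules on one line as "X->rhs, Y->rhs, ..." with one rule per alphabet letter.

  step 3 ⇒ step 4: CBACBABCBACBABCBCBACBABCBCBACB ⇒ CBA·CB·AB·CBA·CB·AB·CB·CBA·CB·AB·CBA·CB·AB·CB·CBA·CB·CBA·CB·AB·CBA·CB·AB·CB·CBA·CB·CBA·CB·AB·CBA·CB
    A ↦ AB
    B ↦ CB
    C ↦ CBA

A->AB, B->CB, C->CBA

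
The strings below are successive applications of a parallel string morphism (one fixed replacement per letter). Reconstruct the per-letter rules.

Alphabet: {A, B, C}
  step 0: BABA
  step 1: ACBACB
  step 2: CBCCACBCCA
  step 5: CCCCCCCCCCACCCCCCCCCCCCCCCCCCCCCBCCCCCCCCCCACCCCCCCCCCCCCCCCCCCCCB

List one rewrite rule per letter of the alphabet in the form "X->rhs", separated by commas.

  step 1 ⇒ step 2: ACBACB ⇒ CB·CC·A·CB·CC·A
    A ↦ CB
    B ↦ A
    C ↦ CC

A->CB, B->A, C->CC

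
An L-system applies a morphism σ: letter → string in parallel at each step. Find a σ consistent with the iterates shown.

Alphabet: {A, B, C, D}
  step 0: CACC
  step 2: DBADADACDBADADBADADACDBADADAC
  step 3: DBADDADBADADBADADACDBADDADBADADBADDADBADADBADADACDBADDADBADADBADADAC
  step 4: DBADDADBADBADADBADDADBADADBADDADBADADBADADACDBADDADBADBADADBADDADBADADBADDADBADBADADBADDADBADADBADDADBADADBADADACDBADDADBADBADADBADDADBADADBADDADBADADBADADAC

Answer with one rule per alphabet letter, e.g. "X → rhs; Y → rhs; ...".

  step 3 ⇒ step 4: DBADDADBADADBADADACDBADDADBADADBADDADBADADBADADACDBADDADBADADBADADAC ⇒ DBA·D·DA·DBA·DBA·DA·DBA·D·DA·DBA·DA·DBA·D·DA·DBA·DA·DBA·DA·DAC·DBA·D·DA·DBA·DBA·DA·DBA·D·DA·DBA·DA·DBA·D·DA·DBA·DBA·DA·DBA·D·DA·DBA·DA·DBA·D·DA·DBA·DA·DBA·DA·DAC·DBA·D·DA·DBA·DBA·DA·DBA·D·DA·DBA·DA·DBA·D·DA·DBA·DA·DBA·DA·DAC
    A ↦ DA
    B ↦ D
    C ↦ DAC
    D ↦ DBA

A->DA, B->D, C->DAC, D->DBA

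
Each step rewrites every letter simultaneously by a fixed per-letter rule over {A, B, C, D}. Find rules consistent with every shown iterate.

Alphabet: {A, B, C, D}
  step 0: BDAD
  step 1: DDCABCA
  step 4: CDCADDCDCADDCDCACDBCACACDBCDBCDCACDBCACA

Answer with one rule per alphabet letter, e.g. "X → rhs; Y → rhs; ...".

A->B, B->DD, C->CD, D->CA

  step 0 ⇒ step 1: BDAD ⇒ DD·CA·B·CA
    A ↦ B
    B ↦ DD
    D ↦ CA
    C ↦ CD  (constrained at step 1)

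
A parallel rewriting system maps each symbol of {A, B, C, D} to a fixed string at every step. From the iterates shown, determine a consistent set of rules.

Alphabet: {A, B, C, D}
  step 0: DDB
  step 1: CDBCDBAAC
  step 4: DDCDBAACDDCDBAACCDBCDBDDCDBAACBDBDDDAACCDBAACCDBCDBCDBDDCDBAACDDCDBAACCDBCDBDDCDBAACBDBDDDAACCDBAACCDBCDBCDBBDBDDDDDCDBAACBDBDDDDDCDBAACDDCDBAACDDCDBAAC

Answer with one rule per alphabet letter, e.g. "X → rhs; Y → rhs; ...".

A->BD, B->AAC, C->DD, D->CDB

  step 0 ⇒ step 1: DDB ⇒ CDB·CDB·AAC
    B ↦ AAC
    D ↦ CDB
    A ↦ BD  (constrained at step 1)
    C ↦ DD  (constrained at step 1)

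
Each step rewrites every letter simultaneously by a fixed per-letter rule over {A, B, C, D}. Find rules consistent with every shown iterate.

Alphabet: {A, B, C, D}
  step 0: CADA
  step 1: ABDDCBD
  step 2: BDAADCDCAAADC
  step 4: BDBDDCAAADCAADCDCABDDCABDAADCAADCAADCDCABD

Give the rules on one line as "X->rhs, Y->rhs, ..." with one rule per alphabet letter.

A->BD, B->AA, C->A, D->DC

  step 1 ⇒ step 2: ABDDCBD ⇒ BD·AA·DC·DC·A·AA·DC
    A ↦ BD
    B ↦ AA
    C ↦ A
    D ↦ DC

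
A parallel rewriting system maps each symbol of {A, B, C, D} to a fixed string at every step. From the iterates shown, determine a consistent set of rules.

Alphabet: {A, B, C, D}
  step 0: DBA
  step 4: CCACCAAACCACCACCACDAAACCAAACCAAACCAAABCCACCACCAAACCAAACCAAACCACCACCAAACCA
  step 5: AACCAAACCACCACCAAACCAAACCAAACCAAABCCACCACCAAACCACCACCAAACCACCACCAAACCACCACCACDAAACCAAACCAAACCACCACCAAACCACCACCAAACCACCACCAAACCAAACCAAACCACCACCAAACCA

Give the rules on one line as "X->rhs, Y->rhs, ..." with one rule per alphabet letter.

  step 4 ⇒ step 5: CCACCAAACCACCACCACDAAACCAAACCAAACCAAABCCACCACCAAACCAAACCAAACCACCACCAAACCA ⇒ A·A·CCA·A·A·CCA·CCA·CCA·A·A·CCA·A·A·CCA·A·A·CCA·A·AB·CCA·CCA·CCA·A·A·CCA·CCA·CCA·A·A·CCA·CCA·CCA·A·A·CCA·CCA·CCA·CDA·A·A·CCA·A·A·CCA·A·A·CCA·CCA·CCA·A·A·CCA·CCA·CCA·A·A·CCA·CCA·CCA·A·A·CCA·A·A·CCA·A·A·CCA·CCA·CCA·A·A·CCA
    A ↦ CCA
    B ↦ CDA
    C ↦ A
    D ↦ AB

A->CCA, B->CDA, C->A, D->AB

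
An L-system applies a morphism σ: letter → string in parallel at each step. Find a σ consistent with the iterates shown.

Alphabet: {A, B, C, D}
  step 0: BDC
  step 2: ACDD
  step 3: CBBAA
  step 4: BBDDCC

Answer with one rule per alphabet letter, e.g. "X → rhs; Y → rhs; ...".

A->C, B->D, C->BB, D->A

  step 3 ⇒ step 4: CBBAA ⇒ BB·D·D·C·C
    A ↦ C
    B ↦ D
    C ↦ BB
  step 2 ⇒ step 3: ACDD ⇒ C·BB·A·A
    D ↦ A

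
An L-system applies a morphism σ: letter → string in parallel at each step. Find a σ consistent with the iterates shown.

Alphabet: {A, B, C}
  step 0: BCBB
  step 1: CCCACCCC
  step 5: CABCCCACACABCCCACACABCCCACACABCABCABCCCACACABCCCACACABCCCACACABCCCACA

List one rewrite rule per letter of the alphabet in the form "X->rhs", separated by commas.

  step 0 ⇒ step 1: BCBB ⇒ CC·CA·CC·CC
    B ↦ CC
    C ↦ CA
    A ↦ B  (constrained at step 1)

A->B, B->CC, C->CA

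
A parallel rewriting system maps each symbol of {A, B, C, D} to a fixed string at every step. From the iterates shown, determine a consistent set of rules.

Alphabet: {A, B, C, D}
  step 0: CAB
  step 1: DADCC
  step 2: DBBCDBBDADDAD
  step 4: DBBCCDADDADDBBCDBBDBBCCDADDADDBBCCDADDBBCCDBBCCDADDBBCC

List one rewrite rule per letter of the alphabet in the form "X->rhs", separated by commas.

A->C, B->C, C->DAD, D->DBB

  step 1 ⇒ step 2: DADCC ⇒ DBB·C·DBB·DAD·DAD
    A ↦ C
    C ↦ DAD
    D ↦ DBB
  step 0 ⇒ step 1: CAB ⇒ DAD·C·C
    B ↦ C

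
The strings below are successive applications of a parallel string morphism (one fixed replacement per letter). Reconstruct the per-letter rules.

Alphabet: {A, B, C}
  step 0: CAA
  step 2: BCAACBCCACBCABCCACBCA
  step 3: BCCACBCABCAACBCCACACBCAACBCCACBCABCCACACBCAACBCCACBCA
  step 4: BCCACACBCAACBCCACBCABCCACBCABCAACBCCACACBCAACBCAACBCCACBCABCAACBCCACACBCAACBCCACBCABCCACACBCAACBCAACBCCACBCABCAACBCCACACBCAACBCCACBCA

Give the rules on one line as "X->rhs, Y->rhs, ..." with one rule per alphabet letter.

  step 3 ⇒ step 4: BCCACBCABCAACBCCACACBCAACBCCACBCABCCACACBCAACBCCACBCA ⇒ BCC·AC·AC·BCA·AC·BCC·AC·BCA·BCC·AC·BCA·BCA·AC·BCC·AC·AC·BCA·AC·BCA·AC·BCC·AC·BCA·BCA·AC·BCC·AC·AC·BCA·AC·BCC·AC·BCA·BCC·AC·AC·BCA·AC·BCA·AC·BCC·AC·BCA·BCA·AC·BCC·AC·AC·BCA·AC·BCC·AC·BCA
    A ↦ BCA
    B ↦ BCC
    C ↦ AC

A->BCA, B->BCC, C->AC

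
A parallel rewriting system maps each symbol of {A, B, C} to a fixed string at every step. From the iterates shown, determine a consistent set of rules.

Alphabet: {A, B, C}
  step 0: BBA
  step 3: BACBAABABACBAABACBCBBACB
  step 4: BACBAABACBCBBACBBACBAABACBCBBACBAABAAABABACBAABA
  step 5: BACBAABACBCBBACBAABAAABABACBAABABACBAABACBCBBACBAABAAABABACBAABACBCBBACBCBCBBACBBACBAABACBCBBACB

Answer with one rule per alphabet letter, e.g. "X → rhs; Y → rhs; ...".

A->CB, B->BA, C->AA

  step 4 ⇒ step 5: BACBAABACBCBBACBBACBAABACBCBBACBAABAAABABACBAABA ⇒ BA·CB·AA·BA·CB·CB·BA·CB·AA·BA·AA·BA·BA·CB·AA·BA·BA·CB·AA·BA·CB·CB·BA·CB·AA·BA·AA·BA·BA·CB·AA·BA·CB·CB·BA·CB·CB·CB·BA·CB·BA·CB·AA·BA·CB·CB·BA·CB
    A ↦ CB
    B ↦ BA
    C ↦ AA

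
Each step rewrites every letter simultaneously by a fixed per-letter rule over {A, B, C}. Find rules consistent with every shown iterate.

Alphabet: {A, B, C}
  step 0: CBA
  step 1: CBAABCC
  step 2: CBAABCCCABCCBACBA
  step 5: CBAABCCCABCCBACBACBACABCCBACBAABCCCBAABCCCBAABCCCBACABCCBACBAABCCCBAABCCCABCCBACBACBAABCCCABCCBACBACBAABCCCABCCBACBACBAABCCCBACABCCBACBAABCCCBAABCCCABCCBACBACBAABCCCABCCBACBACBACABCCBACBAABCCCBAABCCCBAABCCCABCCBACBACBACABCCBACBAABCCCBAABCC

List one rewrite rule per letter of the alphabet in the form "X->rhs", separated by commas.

A->C, B->ABC, C->CBA

  step 1 ⇒ step 2: CBAABCC ⇒ CBA·ABC·C·C·ABC·CBA·CBA
    A ↦ C
    B ↦ ABC
    C ↦ CBA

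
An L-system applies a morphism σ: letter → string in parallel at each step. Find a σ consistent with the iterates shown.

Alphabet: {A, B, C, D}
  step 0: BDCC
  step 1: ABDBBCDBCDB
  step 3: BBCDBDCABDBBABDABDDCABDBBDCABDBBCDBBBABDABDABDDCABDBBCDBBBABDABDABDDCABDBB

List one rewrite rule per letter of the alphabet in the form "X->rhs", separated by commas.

A->DC, B->ABD, C->CDB, D->BB

  step 0 ⇒ step 1: BDCC ⇒ ABD·BB·CDB·CDB
    B ↦ ABD
    C ↦ CDB
    D ↦ BB
    A ↦ DC  (constrained at step 1)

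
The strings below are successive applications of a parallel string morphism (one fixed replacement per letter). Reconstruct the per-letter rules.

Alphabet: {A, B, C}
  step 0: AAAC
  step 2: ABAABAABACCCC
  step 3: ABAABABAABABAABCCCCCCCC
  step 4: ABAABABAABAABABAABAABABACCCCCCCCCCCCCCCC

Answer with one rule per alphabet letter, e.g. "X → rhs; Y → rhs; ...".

A->AB, B->A, C->CC

  step 3 ⇒ step 4: ABAABABAABABAABCCCCCCCC ⇒ AB·A·AB·AB·A·AB·A·AB·AB·A·AB·A·AB·AB·A·CC·CC·CC·CC·CC·CC·CC·CC
    A ↦ AB
    B ↦ A
    C ↦ CC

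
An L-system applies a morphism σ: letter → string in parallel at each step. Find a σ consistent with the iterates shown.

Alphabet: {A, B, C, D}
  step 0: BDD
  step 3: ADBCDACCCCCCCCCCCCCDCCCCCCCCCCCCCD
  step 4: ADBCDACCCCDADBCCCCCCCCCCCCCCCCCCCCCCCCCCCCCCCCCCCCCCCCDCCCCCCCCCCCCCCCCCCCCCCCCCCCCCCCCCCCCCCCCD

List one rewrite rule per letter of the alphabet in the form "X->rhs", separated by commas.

  step 3 ⇒ step 4: ADBCDACCCCCCCCCCCCCDCCCCCCCCCCCCCD ⇒ ADB·CD·A·CCC·CD·ADB·CCC·CCC·CCC·CCC·CCC·CCC·CCC·CCC·CCC·CCC·CCC·CCC·CCC·CD·CCC·CCC·CCC·CCC·CCC·CCC·CCC·CCC·CCC·CCC·CCC·CCC·CCC·CD
    A ↦ ADB
    B ↦ A
    C ↦ CCC
    D ↦ CD

A->ADB, B->A, C->CCC, D->CD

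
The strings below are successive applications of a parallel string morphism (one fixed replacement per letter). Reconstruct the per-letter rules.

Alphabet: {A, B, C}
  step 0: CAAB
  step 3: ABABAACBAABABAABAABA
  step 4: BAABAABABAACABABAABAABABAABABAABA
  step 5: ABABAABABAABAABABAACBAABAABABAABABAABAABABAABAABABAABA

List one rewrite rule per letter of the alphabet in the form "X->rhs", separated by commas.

A->BA, B->A, C->AC

  step 4 ⇒ step 5: BAABAABABAACABABAABAABABAABABAABA ⇒ A·BA·BA·A·BA·BA·A·BA·A·BA·BA·AC·BA·A·BA·A·BA·BA·A·BA·BA·A·BA·A·BA·BA·A·BA·A·BA·BA·A·BA
    A ↦ BA
    B ↦ A
    C ↦ AC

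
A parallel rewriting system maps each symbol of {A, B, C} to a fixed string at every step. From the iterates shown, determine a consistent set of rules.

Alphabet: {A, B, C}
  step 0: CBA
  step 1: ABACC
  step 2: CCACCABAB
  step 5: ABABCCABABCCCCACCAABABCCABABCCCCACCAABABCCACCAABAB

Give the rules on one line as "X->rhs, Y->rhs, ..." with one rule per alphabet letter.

  step 1 ⇒ step 2: ABACC ⇒ CC·A·CC·AB·AB
    A ↦ CC
    B ↦ A
    C ↦ AB

A->CC, B->A, C->AB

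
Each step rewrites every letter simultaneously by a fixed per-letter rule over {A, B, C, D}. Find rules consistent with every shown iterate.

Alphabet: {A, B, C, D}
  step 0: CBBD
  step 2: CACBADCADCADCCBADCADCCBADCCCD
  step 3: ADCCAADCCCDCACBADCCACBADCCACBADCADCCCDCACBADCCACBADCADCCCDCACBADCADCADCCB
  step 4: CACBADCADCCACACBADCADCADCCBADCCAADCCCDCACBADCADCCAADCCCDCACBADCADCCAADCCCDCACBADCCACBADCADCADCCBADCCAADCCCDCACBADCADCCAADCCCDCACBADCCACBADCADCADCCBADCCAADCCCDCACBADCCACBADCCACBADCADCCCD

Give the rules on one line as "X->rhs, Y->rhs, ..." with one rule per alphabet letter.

A->CA, B->CCD, C->ADC, D->CB

  step 3 ⇒ step 4: ADCCAADCCCDCACBADCCACBADCCACBADCADCCCDCACBADCCACBADCADCCCDCACBADCADCADCCB ⇒ CA·CB·ADC·ADC·CA·CA·CB·ADC·ADC·ADC·CB·ADC·CA·ADC·CCD·CA·CB·ADC·ADC·CA·ADC·CCD·CA·CB·ADC·ADC·CA·ADC·CCD·CA·CB·ADC·CA·CB·ADC·ADC·ADC·CB·ADC·CA·ADC·CCD·CA·CB·ADC·ADC·CA·ADC·CCD·CA·CB·ADC·CA·CB·ADC·ADC·ADC·CB·ADC·CA·ADC·CCD·CA·CB·ADC·CA·CB·ADC·CA·CB·ADC·ADC·CCD
    A ↦ CA
    B ↦ CCD
    C ↦ ADC
    D ↦ CB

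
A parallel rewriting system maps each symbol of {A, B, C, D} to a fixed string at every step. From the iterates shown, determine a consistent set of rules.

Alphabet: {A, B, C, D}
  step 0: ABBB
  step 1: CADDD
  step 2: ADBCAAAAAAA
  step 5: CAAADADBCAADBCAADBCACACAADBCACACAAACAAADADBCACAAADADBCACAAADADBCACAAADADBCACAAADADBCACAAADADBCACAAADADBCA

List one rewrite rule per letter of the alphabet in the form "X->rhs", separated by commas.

A->CA, B->D, C->ADB, D->AA

  step 1 ⇒ step 2: CADDD ⇒ ADB·CA·AA·AA·AA
    A ↦ CA
    C ↦ ADB
    D ↦ AA
  step 0 ⇒ step 1: ABBB ⇒ CA·D·D·D
    B ↦ D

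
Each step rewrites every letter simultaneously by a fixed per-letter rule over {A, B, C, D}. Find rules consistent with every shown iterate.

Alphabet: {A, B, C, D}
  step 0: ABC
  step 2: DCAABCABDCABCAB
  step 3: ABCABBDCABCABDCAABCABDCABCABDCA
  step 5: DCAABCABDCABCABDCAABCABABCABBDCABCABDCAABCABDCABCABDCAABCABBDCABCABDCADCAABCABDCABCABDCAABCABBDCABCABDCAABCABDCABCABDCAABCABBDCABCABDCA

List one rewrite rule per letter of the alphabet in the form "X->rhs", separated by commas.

  step 2 ⇒ step 3: DCAABCABDCABCAB ⇒ A·BCA·B·B·DCA·BCA·B·DCA·A·BCA·B·DCA·BCA·B·DCA
    A ↦ B
    B ↦ DCA
    C ↦ BCA
    D ↦ A

A->B, B->DCA, C->BCA, D->A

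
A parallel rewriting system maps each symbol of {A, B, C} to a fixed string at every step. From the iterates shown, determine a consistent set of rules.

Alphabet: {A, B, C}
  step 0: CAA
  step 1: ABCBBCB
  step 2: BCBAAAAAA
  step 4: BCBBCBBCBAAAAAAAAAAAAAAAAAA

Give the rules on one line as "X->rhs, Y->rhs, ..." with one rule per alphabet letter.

  step 1 ⇒ step 2: ABCBBCB ⇒ BCB·A·A·A·A·A·A
    A ↦ BCB
    B ↦ A
    C ↦ A

A->BCB, B->A, C->A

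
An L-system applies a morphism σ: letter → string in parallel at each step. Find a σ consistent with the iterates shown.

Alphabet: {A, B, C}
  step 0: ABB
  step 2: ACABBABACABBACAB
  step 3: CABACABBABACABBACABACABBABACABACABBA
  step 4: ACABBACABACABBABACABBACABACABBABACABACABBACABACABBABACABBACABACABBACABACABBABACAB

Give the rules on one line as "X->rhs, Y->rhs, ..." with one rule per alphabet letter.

A->CAB, B->BA, C->A

  step 3 ⇒ step 4: CABACABBABACABBACABACABBABACABACABBA ⇒ A·CAB·BA·CAB·A·CAB·BA·BA·CAB·BA·CAB·A·CAB·BA·BA·CAB·A·CAB·BA·CAB·A·CAB·BA·BA·CAB·BA·CAB·A·CAB·BA·CAB·A·CAB·BA·BA·CAB
    A ↦ CAB
    B ↦ BA
    C ↦ A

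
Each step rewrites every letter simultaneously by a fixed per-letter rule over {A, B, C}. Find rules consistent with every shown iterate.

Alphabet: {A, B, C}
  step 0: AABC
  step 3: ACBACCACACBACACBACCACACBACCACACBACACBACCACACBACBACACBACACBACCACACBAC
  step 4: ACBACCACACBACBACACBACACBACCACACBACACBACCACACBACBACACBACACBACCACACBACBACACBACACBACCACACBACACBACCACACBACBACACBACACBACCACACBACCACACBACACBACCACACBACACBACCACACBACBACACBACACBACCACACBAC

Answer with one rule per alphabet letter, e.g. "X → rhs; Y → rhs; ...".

A->AC, B->CAC, C->BAC

  step 3 ⇒ step 4: ACBACCACACBACACBACCACACBACCACACBACACBACCACACBACBACACBACACBACCACACBAC ⇒ AC·BAC·CAC·AC·BAC·BAC·AC·BAC·AC·BAC·CAC·AC·BAC·AC·BAC·CAC·AC·BAC·BAC·AC·BAC·AC·BAC·CAC·AC·BAC·BAC·AC·BAC·AC·BAC·CAC·AC·BAC·AC·BAC·CAC·AC·BAC·BAC·AC·BAC·AC·BAC·CAC·AC·BAC·CAC·AC·BAC·AC·BAC·CAC·AC·BAC·AC·BAC·CAC·AC·BAC·BAC·AC·BAC·AC·BAC·CAC·AC·BAC
    A ↦ AC
    B ↦ CAC
    C ↦ BAC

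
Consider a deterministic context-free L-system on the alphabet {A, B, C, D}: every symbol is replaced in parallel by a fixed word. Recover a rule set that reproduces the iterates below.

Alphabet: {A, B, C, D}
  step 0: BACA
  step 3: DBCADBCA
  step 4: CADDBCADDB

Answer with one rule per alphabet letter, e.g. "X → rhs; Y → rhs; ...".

  step 3 ⇒ step 4: DBCADBCA ⇒ CA·D·D·B·CA·D·D·B
    A ↦ B
    B ↦ D
    C ↦ D
    D ↦ CA

A->B, B->D, C->D, D->CA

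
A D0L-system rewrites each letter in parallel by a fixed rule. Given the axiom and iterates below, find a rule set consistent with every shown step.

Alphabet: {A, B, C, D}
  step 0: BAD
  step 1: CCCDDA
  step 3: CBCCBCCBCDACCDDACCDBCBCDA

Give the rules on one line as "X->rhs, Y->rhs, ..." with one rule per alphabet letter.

  step 0 ⇒ step 1: BAD ⇒ C·CCD·DA
    A ↦ CCD
    B ↦ C
    D ↦ DA
    C ↦ BC  (constrained at step 1)

A->CCD, B->C, C->BC, D->DA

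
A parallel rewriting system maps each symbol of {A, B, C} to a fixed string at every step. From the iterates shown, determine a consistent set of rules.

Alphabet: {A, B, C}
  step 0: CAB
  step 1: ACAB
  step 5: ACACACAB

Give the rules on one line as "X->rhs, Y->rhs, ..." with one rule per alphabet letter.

  step 0 ⇒ step 1: CAB ⇒ A·C·AB
    A ↦ C
    B ↦ AB
    C ↦ A

A->C, B->AB, C->A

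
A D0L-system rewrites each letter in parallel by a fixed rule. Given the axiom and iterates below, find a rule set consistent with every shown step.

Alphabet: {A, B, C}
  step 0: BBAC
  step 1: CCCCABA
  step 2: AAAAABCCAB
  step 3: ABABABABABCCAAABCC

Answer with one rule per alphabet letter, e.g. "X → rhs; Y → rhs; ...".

A->AB, B->CC, C->A

  step 2 ⇒ step 3: AAAAABCCAB ⇒ AB·AB·AB·AB·AB·CC·A·A·AB·CC
    A ↦ AB
    B ↦ CC
    C ↦ A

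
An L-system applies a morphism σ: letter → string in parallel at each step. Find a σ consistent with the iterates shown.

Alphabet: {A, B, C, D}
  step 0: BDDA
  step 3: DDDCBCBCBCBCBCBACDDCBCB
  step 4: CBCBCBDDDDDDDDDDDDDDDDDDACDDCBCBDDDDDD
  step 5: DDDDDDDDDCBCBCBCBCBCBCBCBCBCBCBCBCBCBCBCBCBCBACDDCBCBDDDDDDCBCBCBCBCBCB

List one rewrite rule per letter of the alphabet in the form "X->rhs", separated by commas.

  step 4 ⇒ step 5: CBCBCBDDDDDDDDDDDDDDDDDDACDDCBCBDDDDDD ⇒ DD·D·DD·D·DD·D·CB·CB·CB·CB·CB·CB·CB·CB·CB·CB·CB·CB·CB·CB·CB·CB·CB·CB·AC·DD·CB·CB·DD·D·DD·D·CB·CB·CB·CB·CB·CB
    A ↦ AC
    B ↦ D
    C ↦ DD
    D ↦ CB

A->AC, B->D, C->DD, D->CB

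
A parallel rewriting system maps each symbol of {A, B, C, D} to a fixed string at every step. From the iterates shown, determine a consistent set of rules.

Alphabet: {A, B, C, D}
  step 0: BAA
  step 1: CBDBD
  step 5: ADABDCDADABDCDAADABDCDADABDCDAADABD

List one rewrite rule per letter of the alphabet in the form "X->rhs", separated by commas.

A->BD, B->C, C->A, D->DA

  step 0 ⇒ step 1: BAA ⇒ C·BD·BD
    A ↦ BD
    B ↦ C
    C ↦ A  (constrained at step 1)
    D ↦ DA  (constrained at step 1)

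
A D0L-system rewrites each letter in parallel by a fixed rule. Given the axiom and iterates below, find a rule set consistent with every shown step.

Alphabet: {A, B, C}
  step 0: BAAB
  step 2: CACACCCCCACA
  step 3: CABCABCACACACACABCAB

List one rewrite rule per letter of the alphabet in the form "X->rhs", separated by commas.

A->B, B->CC, C->CA

  step 2 ⇒ step 3: CACACCCCCACA ⇒ CA·B·CA·B·CA·CA·CA·CA·CA·B·CA·B
    A ↦ B
    C ↦ CA
    B ↦ CC  (constrained at step 0)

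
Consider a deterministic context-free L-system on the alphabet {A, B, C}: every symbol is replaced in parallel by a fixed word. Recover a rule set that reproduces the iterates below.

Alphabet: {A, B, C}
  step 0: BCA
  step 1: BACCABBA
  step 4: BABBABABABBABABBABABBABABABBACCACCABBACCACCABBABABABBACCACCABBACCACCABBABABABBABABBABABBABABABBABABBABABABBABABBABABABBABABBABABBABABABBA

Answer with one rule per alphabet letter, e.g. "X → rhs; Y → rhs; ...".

  step 0 ⇒ step 1: BCA ⇒ BA·CCA·BBA
    A ↦ BBA
    B ↦ BA
    C ↦ CCA

A->BBA, B->BA, C->CCA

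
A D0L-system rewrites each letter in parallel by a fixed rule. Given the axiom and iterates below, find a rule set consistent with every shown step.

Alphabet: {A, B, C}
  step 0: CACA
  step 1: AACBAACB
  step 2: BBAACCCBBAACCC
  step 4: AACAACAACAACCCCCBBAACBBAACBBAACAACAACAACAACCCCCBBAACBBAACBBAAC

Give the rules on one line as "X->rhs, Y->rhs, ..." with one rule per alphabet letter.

A->B, B->CC, C->AAC

  step 1 ⇒ step 2: AACBAACB ⇒ B·B·AAC·CC·B·B·AAC·CC
    A ↦ B
    B ↦ CC
    C ↦ AAC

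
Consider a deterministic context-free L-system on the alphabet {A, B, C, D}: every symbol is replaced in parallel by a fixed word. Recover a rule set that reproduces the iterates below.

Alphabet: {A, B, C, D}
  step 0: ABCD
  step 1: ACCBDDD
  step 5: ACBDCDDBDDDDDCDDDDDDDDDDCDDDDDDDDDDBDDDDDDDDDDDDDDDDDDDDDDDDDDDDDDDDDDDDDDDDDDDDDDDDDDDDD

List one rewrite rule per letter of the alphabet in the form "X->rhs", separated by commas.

  step 0 ⇒ step 1: ABCD ⇒ AC·C·BD·DD
    A ↦ AC
    B ↦ C
    C ↦ BD
    D ↦ DD

A->AC, B->C, C->BD, D->DD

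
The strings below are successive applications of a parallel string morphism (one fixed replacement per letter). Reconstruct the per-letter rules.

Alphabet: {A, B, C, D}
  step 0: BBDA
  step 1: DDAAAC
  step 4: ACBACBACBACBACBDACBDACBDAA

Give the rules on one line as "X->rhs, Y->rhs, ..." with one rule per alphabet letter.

  step 0 ⇒ step 1: BBDA ⇒ D·D·AA·AC
    A ↦ AC
    B ↦ D
    D ↦ AA
    C ↦ B  (constrained at step 1)

A->AC, B->D, C->B, D->AA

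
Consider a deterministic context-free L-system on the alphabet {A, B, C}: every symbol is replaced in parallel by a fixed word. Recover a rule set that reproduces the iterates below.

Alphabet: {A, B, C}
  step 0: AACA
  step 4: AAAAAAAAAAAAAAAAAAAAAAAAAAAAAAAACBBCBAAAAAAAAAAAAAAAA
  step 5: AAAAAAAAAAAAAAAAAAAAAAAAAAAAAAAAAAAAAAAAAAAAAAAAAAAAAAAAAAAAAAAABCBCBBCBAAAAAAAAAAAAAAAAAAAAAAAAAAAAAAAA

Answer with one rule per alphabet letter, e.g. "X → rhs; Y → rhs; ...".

A->AA, B->CB, C->B

  step 4 ⇒ step 5: AAAAAAAAAAAAAAAAAAAAAAAAAAAAAAAACBBCBAAAAAAAAAAAAAAAA ⇒ AA·AA·AA·AA·AA·AA·AA·AA·AA·AA·AA·AA·AA·AA·AA·AA·AA·AA·AA·AA·AA·AA·AA·AA·AA·AA·AA·AA·AA·AA·AA·AA·B·CB·CB·B·CB·AA·AA·AA·AA·AA·AA·AA·AA·AA·AA·AA·AA·AA·AA·AA·AA
    A ↦ AA
    B ↦ CB
    C ↦ B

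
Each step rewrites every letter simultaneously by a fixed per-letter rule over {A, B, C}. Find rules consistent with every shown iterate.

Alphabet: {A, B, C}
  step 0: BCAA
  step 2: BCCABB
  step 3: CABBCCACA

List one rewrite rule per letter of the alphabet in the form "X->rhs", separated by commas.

  step 2 ⇒ step 3: BCCABB ⇒ CA·B·B·C·CA·CA
    A ↦ C
    B ↦ CA
    C ↦ B

A->C, B->CA, C->B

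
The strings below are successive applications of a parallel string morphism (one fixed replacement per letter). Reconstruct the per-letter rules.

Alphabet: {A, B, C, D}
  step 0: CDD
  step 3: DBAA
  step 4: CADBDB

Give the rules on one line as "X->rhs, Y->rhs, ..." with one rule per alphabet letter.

  step 3 ⇒ step 4: DBAA ⇒ C·A·DB·DB
    A ↦ DB
    B ↦ A
    D ↦ C
    C ↦ B  (constrained at step 0)

A->DB, B->A, C->B, D->C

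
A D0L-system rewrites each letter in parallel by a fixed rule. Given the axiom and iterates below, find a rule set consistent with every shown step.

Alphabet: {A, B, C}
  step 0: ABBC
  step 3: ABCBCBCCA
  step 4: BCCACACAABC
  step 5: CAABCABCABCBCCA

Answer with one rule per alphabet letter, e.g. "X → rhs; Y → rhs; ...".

  step 4 ⇒ step 5: BCCACACAABC ⇒ C·A·A·BC·A·BC·A·BC·BC·C·A
    A ↦ BC
    B ↦ C
    C ↦ A

A->BC, B->C, C->A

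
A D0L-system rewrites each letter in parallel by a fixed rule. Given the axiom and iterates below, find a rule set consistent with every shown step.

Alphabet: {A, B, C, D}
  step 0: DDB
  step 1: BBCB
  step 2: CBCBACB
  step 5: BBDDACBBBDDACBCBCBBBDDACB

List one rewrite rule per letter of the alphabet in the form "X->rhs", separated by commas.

  step 1 ⇒ step 2: BBCB ⇒ CB·CB·A·CB
    B ↦ CB
    C ↦ A
    A ↦ DD  (constrained at step 2)
  step 0 ⇒ step 1: DDB ⇒ B·B·CB
    D ↦ B

A->DD, B->CB, C->A, D->B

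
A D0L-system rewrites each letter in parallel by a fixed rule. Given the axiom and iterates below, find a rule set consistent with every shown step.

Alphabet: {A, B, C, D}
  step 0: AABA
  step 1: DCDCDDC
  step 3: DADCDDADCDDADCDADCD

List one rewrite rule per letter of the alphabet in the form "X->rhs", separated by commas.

A->DC, B->D, C->B, D->DA

  step 0 ⇒ step 1: AABA ⇒ DC·DC·D·DC
    A ↦ DC
    B ↦ D
    C ↦ B  (constrained at step 1)
    D ↦ DA  (constrained at step 1)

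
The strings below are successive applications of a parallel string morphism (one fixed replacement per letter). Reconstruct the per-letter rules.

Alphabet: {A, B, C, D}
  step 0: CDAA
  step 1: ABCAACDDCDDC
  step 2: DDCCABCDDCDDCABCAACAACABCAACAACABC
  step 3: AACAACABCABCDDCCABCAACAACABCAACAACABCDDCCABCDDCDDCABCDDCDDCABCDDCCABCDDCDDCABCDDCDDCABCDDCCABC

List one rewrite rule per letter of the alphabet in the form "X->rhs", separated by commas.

  step 2 ⇒ step 3: DDCCABCDDCDDCABCAACAACABCAACAACABC ⇒ AAC·AAC·ABC·ABC·DDC·C·ABC·AAC·AAC·ABC·AAC·AAC·ABC·DDC·C·ABC·DDC·DDC·ABC·DDC·DDC·ABC·DDC·C·ABC·DDC·DDC·ABC·DDC·DDC·ABC·DDC·C·ABC
    A ↦ DDC
    B ↦ C
    C ↦ ABC
    D ↦ AAC

A->DDC, B->C, C->ABC, D->AAC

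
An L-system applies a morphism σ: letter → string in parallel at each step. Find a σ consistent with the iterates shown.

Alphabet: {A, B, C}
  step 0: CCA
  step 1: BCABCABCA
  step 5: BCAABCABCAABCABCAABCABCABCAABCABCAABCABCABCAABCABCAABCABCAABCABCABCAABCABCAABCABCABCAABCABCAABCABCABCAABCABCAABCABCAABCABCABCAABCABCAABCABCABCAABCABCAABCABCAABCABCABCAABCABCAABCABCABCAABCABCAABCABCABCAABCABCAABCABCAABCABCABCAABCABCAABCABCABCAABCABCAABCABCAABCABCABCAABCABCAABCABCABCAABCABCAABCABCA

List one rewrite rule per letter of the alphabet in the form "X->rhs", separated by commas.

A->BCA, B->A, C->BCA

  step 0 ⇒ step 1: CCA ⇒ BCA·BCA·BCA
    A ↦ BCA
    C ↦ BCA
    B ↦ A  (constrained at step 1)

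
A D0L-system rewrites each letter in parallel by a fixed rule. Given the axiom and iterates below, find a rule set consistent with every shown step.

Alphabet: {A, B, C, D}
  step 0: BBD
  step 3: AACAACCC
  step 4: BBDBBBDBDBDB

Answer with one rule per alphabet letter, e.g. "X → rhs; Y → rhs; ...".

  step 3 ⇒ step 4: AACAACCC ⇒ B·B·DB·B·B·DB·DB·DB
    A ↦ B
    C ↦ DB
    B ↦ C  (constrained at step 0)
    D ↦ AA  (constrained at step 0)

A->B, B->C, C->DB, D->AA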